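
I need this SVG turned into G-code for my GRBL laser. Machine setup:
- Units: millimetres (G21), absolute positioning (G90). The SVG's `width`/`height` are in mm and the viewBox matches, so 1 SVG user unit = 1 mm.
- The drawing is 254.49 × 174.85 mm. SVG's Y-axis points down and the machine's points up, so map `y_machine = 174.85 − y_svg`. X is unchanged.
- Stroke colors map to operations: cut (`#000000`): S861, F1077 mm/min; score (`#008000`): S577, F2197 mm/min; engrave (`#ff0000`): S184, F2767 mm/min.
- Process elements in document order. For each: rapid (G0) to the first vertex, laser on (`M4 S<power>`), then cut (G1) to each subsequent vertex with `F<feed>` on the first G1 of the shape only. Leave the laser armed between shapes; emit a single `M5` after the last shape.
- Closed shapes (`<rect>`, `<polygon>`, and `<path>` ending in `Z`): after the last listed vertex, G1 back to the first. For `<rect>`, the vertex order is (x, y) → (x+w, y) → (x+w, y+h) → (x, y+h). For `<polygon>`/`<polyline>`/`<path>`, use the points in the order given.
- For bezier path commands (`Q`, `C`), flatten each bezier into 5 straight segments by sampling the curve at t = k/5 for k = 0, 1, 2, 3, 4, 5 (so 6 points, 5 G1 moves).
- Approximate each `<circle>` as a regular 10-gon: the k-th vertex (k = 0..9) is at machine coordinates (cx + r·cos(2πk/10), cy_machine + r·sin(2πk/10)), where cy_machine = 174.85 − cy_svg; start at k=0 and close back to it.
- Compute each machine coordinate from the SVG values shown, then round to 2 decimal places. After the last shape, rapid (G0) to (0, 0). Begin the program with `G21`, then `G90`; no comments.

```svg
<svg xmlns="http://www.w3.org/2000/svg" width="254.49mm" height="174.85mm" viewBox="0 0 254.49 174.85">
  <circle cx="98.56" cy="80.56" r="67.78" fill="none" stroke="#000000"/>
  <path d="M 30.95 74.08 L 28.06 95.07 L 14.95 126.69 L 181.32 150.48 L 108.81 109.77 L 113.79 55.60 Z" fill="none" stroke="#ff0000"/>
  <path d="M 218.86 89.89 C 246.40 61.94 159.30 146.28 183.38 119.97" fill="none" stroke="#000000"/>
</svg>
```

G21
G90
G0 X166.34 Y94.29
M4 S861
G1 X153.40 Y134.13 F1077
G1 X119.51 Y158.75
G1 X77.61 Y158.75
G1 X43.72 Y134.13
G1 X30.78 Y94.29
G1 X43.72 Y54.45
G1 X77.61 Y29.83
G1 X119.51 Y29.83
G1 X153.40 Y54.45
G1 X166.34 Y94.29
G0 X30.95 Y100.77
M4 S184
G1 X28.06 Y79.78 F2767
G1 X14.95 Y48.16
G1 X181.32 Y24.37
G1 X108.81 Y65.08
G1 X113.79 Y119.25
G1 X30.95 Y100.77
G0 X218.86 Y84.96
M4 S861
G1 X223.43 Y90.04 F1077
G1 X211.33 Y78.87
G1 X193.40 Y62.15
G1 X180.47 Y50.59
G1 X183.38 Y54.88
M5
G0 X0.00 Y0.00

1 u = 1 mm; y_m = 174.85 − y.

[1] `<circle>` circle, #000000→cut S861 F1077: (166.34,94.29) → (153.40,134.13) → (119.51,158.75) → (77.61,158.75) → (43.72,134.13) → (30.78,94.29) → (43.72,54.45) → (77.61,29.83) → (119.51,29.83) → (153.40,54.45) → (166.34,94.29) (closed)

[2] `<path>` closed polygon, #ff0000→engrave S184 F2767: (30.95,100.77) → (28.06,79.78) → (14.95,48.16) → (181.32,24.37) → (108.81,65.08) → (113.79,119.25) → (30.95,100.77) (closed)

[3] `<path>` cubic bezier, #000000→cut S861 F1077: (218.86,84.96) → (223.43,90.04) → (211.33,78.87) → (193.40,62.15) → (180.47,50.59) → (183.38,54.88)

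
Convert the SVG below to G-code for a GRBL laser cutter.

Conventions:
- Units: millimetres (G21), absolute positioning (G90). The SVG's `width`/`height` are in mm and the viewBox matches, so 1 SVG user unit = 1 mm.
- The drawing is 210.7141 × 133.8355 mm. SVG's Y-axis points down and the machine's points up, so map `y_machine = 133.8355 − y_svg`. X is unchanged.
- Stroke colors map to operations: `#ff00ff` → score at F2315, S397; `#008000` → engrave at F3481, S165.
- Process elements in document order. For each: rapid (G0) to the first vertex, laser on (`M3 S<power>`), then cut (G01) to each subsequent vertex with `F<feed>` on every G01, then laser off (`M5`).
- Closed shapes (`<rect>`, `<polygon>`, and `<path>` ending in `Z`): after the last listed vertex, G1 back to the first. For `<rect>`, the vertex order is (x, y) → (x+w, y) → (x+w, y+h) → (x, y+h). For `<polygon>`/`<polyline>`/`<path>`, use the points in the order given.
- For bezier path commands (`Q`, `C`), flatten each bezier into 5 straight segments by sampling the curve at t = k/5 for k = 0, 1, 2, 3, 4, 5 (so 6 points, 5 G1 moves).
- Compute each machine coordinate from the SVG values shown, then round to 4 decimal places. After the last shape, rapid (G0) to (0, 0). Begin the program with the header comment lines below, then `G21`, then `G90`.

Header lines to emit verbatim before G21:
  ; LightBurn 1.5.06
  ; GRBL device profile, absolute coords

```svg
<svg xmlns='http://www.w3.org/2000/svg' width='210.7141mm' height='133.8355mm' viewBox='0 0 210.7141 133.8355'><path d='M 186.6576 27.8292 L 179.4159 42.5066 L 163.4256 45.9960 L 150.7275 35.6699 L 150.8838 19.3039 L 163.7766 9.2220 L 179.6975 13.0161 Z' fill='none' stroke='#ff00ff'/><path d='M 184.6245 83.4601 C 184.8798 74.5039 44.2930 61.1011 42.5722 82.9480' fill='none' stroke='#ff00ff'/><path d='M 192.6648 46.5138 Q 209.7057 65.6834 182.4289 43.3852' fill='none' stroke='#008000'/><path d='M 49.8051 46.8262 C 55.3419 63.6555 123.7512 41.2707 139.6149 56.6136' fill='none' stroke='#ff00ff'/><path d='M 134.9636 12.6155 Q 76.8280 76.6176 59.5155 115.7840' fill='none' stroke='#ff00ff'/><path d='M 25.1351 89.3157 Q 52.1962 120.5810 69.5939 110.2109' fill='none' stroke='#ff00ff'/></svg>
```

; LightBurn 1.5.06
; GRBL device profile, absolute coords
G21
G90
G0 X186.6576 Y106.0063
M3 S397
G01 X179.4159 Y91.3289 F2315
G01 X163.4256 Y87.8395 F2315
G01 X150.7275 Y98.1656 F2315
G01 X150.8838 Y114.5316 F2315
G01 X163.7766 Y124.6135 F2315
G01 X179.6975 Y120.8194 F2315
G01 X186.6576 Y106.0063 F2315
M5
G0 X184.6245 Y50.3754
M3 S397
G01 X170.1143 Y55.9651 F2315
G01 X135.2280 Y60.7166 F2315
G01 X93.3915 Y62.7245 F2315
G01 X58.0309 Y60.0832 F2315
G01 X42.5722 Y50.8875 F2315
M5
G0 X192.6648 Y87.3217
M3 S165
G01 X197.7085 Y81.3126 F3481
G01 X199.2067 Y78.6209 F3481
G01 X197.1595 Y79.2466 F3481
G01 X191.5669 Y83.1897 F3481
G01 X182.4289 Y90.4503 F3481
M5
G0 X49.8051 Y87.0093
M3 S397
G01 X59.7485 Y81.0019 F2315
G01 X79.2413 Y80.7126 F2315
G01 X102.7433 Y82.4484 F2315
G01 X124.7146 Y82.5159 F2315
G01 X139.6149 Y77.2219 F2315
M5
G0 X134.9636 Y121.2200
M3 S397
G01 X113.3423 Y96.6126 F2315
G01 X94.9868 Y73.9920 F2315
G01 X79.8972 Y53.3583 F2315
G01 X68.0734 Y34.7115 F2315
G01 X59.5155 Y18.0515 F2315
M5
G0 X25.1351 Y44.5198
M3 S397
G01 X35.5730 Y33.6791 F2315
G01 X45.2378 Y26.1692 F2315
G01 X54.1296 Y21.9902 F2315
G01 X62.2483 Y21.1420 F2315
G01 X69.5939 Y23.6246 F2315
M5
G0 X0.0000 Y0.0000

viewBox `0 0 210.7141 133.8355` with mm width/height → 1 unit = 1 mm. Flip: y_m = 133.8355 − y_svg.

**Shape 1** — `<path>` regular polygon, stroke `#ff00ff` → score (S397, F2315). Machine vertices: (186.6576,106.0063) → (179.4159,91.3289) → (163.4256,87.8395) → (150.7275,98.1656) → (150.8838,114.5316) → (163.7766,124.6135) → (179.6975,120.8194) → (186.6576,106.0063). Closed: final G1 returns to the first vertex.

**Shape 2** — `<path>` cubic bezier, stroke `#ff00ff` → score (S397, F2315). Control points (SVG): P0=(184.6245,83.4601), P1=(184.8798,74.5039), P2=(44.2930,61.1011), P3=(42.5722,82.9480); sampled at t=k/5. Machine vertices: (184.6245,50.3754) → (170.1143,55.9651) → (135.2280,60.7166) → (93.3915,62.7245) → (58.0309,60.0832) → (42.5722,50.8875). Open path.

**Shape 3** — `<path>` quadratic bezier, stroke `#008000` → engrave (S165, F3481). Control points (SVG): P0=(192.6648,46.5138), P1=(209.7057,65.6834), P2=(182.4289,43.3852); sampled at t=k/5. Machine vertices: (192.6648,87.3217) → (197.7085,81.3126) → (199.2067,78.6209) → (197.1595,79.2466) → (191.5669,83.1897) → (182.4289,90.4503). Open path.

**Shape 4** — `<path>` cubic bezier, stroke `#ff00ff` → score (S397, F2315). Control points (SVG): P0=(49.8051,46.8262), P1=(55.3419,63.6555), P2=(123.7512,41.2707), P3=(139.6149,56.6136); sampled at t=k/5. Machine vertices: (49.8051,87.0093) → (59.7485,81.0019) → (79.2413,80.7126) → (102.7433,82.4484) → (124.7146,82.5159) → (139.6149,77.2219). Open path.

**Shape 5** — `<path>` quadratic bezier, stroke `#ff00ff` → score (S397, F2315). Control points (SVG): P0=(134.9636,12.6155), P1=(76.8280,76.6176), P2=(59.5155,115.7840); sampled at t=k/5. Machine vertices: (134.9636,121.2200) → (113.3423,96.6126) → (94.9868,73.9920) → (79.8972,53.3583) → (68.0734,34.7115) → (59.5155,18.0515). Open path.

**Shape 6** — `<path>` quadratic bezier, stroke `#ff00ff` → score (S397, F2315). Control points (SVG): P0=(25.1351,89.3157), P1=(52.1962,120.5810), P2=(69.5939,110.2109); sampled at t=k/5. Machine vertices: (25.1351,44.5198) → (35.5730,33.6791) → (45.2378,26.1692) → (54.1296,21.9902) → (62.2483,21.1420) → (69.5939,23.6246). Open path.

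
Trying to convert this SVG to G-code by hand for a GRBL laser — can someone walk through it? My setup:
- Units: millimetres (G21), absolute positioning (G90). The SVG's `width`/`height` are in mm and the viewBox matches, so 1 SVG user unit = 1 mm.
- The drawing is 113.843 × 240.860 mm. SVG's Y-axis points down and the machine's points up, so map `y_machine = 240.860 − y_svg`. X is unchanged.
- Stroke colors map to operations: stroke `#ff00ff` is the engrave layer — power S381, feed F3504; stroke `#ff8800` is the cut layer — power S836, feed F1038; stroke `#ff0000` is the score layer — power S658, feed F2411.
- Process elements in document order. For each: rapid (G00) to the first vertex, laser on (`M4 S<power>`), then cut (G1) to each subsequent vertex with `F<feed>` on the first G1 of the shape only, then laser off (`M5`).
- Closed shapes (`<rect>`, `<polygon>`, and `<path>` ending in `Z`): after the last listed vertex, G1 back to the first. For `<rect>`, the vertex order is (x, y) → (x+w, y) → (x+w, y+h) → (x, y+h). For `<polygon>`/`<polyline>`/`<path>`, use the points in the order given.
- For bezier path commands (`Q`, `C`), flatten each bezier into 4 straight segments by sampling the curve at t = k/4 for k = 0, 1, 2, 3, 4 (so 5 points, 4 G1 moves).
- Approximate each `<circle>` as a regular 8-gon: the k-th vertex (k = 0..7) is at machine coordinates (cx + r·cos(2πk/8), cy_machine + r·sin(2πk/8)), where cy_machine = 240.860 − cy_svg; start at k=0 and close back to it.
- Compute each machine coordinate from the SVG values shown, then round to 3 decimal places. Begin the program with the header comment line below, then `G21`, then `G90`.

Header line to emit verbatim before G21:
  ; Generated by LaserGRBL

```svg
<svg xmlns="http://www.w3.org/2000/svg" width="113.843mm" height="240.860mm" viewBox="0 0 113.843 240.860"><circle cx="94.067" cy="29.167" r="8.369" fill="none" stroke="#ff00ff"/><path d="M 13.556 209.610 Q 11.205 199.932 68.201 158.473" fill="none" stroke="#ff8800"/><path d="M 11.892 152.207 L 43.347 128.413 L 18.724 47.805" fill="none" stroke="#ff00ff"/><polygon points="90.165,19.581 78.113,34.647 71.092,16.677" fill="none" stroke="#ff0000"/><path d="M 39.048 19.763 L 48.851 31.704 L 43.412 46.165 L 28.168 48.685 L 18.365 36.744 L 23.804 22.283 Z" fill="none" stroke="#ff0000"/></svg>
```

1 u = 1 mm; y_m = 240.860 − y.

[1] `<circle>` circle, #ff00ff→engrave S381 F3504: (102.436,211.693) → (99.985,217.611) → (94.067,220.062) → (88.149,217.611) → (85.698,211.693) → (88.149,205.775) → (94.067,203.324) → (99.985,205.775) → (102.436,211.693) (closed)

[2] `<path>` quadratic bezier, #ff8800→cut S836 F1038: (13.556,31.250) → (16.090,38.075) → (26.042,48.873) → (43.412,63.644) → (68.201,82.387)

[3] `<path>` open polyline, #ff00ff→engrave S381 F3504: (11.892,88.653) → (43.347,112.447) → (18.724,193.055)

[4] `<polygon>` regular polygon, #ff0000→score S658 F2411: (90.165,221.279) → (78.113,206.213) → (71.092,224.183) → (90.165,221.279) (closed)

[5] `<path>` regular polygon, #ff0000→score S658 F2411: (39.048,221.097) → (48.851,209.156) → (43.412,194.695) → (28.168,192.175) → (18.365,204.116) → (23.804,218.577) → (39.048,221.097) (closed)

; Generated by LaserGRBL
G21
G90
G00 X102.436 Y211.693
M4 S381
G1 X99.985 Y217.611 F3504
G1 X94.067 Y220.062
G1 X88.149 Y217.611
G1 X85.698 Y211.693
G1 X88.149 Y205.775
G1 X94.067 Y203.324
G1 X99.985 Y205.775
G1 X102.436 Y211.693
M5
G00 X13.556 Y31.250
M4 S836
G1 X16.090 Y38.075 F1038
G1 X26.042 Y48.873
G1 X43.412 Y63.644
G1 X68.201 Y82.387
M5
G00 X11.892 Y88.653
M4 S381
G1 X43.347 Y112.447 F3504
G1 X18.724 Y193.055
M5
G00 X90.165 Y221.279
M4 S658
G1 X78.113 Y206.213 F2411
G1 X71.092 Y224.183
G1 X90.165 Y221.279
M5
G00 X39.048 Y221.097
M4 S658
G1 X48.851 Y209.156 F2411
G1 X43.412 Y194.695
G1 X28.168 Y192.175
G1 X18.365 Y204.116
G1 X23.804 Y218.577
G1 X39.048 Y221.097
M5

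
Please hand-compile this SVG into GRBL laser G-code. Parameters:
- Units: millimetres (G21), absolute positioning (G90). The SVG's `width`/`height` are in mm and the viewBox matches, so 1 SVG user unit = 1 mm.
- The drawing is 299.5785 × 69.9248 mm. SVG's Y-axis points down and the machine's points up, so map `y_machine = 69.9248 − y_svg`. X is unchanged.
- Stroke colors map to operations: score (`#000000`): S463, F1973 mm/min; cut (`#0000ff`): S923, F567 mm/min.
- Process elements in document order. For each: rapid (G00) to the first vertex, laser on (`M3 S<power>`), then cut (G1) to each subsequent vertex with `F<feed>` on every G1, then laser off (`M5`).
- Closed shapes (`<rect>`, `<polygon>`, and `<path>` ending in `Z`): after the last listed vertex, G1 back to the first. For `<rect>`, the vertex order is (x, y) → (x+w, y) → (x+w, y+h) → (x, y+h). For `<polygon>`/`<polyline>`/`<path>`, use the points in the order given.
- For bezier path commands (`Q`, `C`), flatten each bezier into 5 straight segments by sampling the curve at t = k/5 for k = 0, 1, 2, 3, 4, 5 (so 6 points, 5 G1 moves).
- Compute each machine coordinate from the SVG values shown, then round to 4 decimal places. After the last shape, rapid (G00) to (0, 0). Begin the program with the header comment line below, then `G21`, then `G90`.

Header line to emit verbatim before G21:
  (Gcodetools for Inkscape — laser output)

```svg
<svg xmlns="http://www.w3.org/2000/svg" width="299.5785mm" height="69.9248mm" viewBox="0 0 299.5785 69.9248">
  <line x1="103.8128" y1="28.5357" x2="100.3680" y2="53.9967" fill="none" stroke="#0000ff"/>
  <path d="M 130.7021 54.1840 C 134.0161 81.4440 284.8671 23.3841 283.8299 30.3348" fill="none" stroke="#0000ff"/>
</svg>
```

1 u = 1 mm; y_m = 69.9248 − y.

[1] `<line>` line segment, #0000ff→cut S923 F567: (103.8128,41.3891) → (100.3680,15.9281)

[2] `<path>` cubic bezier, #0000ff→cut S923 F567: (130.7021,15.7408) → (147.9995,8.4205) → (186.3334,14.3612) → (231.3314,26.3469) → (268.6210,37.1618) → (283.8299,39.5900)

(Gcodetools for Inkscape — laser output)
G21
G90
G00 X103.8128 Y41.3891
M3 S923
G1 X100.3680 Y15.9281 F567
M5
G00 X130.7021 Y15.7408
M3 S923
G1 X147.9995 Y8.4205 F567
G1 X186.3334 Y14.3612 F567
G1 X231.3314 Y26.3469 F567
G1 X268.6210 Y37.1618 F567
G1 X283.8299 Y39.5900 F567
M5
G00 X0.0000 Y0.0000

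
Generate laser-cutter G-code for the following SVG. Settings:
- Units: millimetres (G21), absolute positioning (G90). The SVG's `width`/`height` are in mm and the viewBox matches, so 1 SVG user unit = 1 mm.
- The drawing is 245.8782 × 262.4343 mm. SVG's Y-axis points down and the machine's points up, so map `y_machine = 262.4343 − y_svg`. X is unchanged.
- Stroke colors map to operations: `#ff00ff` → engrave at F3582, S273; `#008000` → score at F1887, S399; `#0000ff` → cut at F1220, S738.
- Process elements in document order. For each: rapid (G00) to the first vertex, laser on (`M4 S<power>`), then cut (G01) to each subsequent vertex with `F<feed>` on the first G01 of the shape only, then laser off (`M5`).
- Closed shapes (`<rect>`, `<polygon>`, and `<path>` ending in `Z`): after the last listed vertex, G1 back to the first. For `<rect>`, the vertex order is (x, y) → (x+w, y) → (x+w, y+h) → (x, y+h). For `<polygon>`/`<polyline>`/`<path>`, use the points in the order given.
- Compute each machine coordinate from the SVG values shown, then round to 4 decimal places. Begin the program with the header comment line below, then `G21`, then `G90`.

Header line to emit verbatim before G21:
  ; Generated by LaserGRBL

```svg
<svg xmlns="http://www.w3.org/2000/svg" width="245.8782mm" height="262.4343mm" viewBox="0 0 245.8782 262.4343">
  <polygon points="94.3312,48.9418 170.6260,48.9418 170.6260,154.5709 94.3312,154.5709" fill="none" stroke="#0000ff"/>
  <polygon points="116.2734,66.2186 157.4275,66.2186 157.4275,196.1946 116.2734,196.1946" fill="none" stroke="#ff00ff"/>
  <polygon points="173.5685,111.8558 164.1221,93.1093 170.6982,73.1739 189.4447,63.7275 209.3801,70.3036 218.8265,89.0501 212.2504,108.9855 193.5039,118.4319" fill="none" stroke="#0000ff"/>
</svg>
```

; Generated by LaserGRBL
G21
G90
G00 X94.3312 Y213.4925
M4 S738
G01 X170.6260 Y213.4925 F1220
G01 X170.6260 Y107.8634
G01 X94.3312 Y107.8634
G01 X94.3312 Y213.4925
M5
G00 X116.2734 Y196.2157
M4 S273
G01 X157.4275 Y196.2157 F3582
G01 X157.4275 Y66.2397
G01 X116.2734 Y66.2397
G01 X116.2734 Y196.2157
M5
G00 X173.5685 Y150.5785
M4 S738
G01 X164.1221 Y169.3250 F1220
G01 X170.6982 Y189.2604
G01 X189.4447 Y198.7068
G01 X209.3801 Y192.1307
G01 X218.8265 Y173.3842
G01 X212.2504 Y153.4488
G01 X193.5039 Y144.0024
G01 X173.5685 Y150.5785
M5

Since the viewBox matches the mm dimensions, user units are millimetres directly. The only transform is the Y-flip y_m = 262.4343 − y_svg.

Shape 1 is a rectangle drawn with `<polygon>`. Its stroke #0000ff means cut at S738, F1220. After flipping Y the toolpath is (94.3312,213.4925) → (170.6260,213.4925) → (170.6260,107.8634) → (94.3312,107.8634) → (94.3312,213.4925), returning to the start.

Shape 2 is a rectangle drawn with `<polygon>`. Its stroke #ff00ff means engrave at S273, F3582. After flipping Y the toolpath is (116.2734,196.2157) → (157.4275,196.2157) → (157.4275,66.2397) → (116.2734,66.2397) → (116.2734,196.2157), returning to the start.

Shape 3 is a regular polygon drawn with `<polygon>`. Its stroke #0000ff means cut at S738, F1220. After flipping Y the toolpath is (173.5685,150.5785) → (164.1221,169.3250) → (170.6982,189.2604) → (189.4447,198.7068) → (209.3801,192.1307) → (218.8265,173.3842) → (212.2504,153.4488) → (193.5039,144.0024) → (173.5685,150.5785), returning to the start.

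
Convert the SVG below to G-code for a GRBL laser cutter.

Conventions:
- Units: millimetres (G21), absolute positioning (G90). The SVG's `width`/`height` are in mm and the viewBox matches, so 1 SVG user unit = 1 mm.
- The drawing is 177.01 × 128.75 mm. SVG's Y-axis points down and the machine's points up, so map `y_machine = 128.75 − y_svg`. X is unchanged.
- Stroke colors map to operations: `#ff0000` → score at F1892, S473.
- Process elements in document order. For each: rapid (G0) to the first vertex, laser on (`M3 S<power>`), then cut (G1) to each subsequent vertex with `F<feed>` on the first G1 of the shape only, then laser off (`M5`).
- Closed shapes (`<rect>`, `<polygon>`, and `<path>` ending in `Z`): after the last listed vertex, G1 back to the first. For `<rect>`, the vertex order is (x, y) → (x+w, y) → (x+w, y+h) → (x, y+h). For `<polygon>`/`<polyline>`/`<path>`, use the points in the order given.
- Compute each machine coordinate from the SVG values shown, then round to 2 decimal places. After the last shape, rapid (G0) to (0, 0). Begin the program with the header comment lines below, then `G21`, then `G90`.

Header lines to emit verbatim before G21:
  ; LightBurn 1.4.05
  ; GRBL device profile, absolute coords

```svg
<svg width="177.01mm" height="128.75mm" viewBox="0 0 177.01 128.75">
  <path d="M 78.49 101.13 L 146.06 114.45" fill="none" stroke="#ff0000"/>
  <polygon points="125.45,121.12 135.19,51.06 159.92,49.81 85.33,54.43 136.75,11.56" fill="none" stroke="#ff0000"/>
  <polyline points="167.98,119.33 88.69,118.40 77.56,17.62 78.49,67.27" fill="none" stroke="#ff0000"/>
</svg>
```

; LightBurn 1.4.05
; GRBL device profile, absolute coords
G21
G90
G0 X78.49 Y27.62
M3 S473
G1 X146.06 Y14.30 F1892
M5
G0 X125.45 Y7.63
M3 S473
G1 X135.19 Y77.69 F1892
G1 X159.92 Y78.94
G1 X85.33 Y74.32
G1 X136.75 Y117.19
G1 X125.45 Y7.63
M5
G0 X167.98 Y9.42
M3 S473
G1 X88.69 Y10.35 F1892
G1 X77.56 Y111.13
G1 X78.49 Y61.48
M5
G0 X0.00 Y0.00

viewBox `0 0 177.01 128.75` with mm width/height → 1 unit = 1 mm. Flip: y_m = 128.75 − y_svg.

**Shape 1** — `<path>` line segment, stroke `#ff0000` → score (S473, F1892). Machine vertices: (78.49,27.62) → (146.06,14.30). Open path.

**Shape 2** — `<polygon>` closed polygon, stroke `#ff0000` → score (S473, F1892). Machine vertices: (125.45,7.63) → (135.19,77.69) → (159.92,78.94) → (85.33,74.32) → (136.75,117.19) → (125.45,7.63). Closed: final G1 returns to the first vertex.

**Shape 3** — `<polyline>` open polyline, stroke `#ff0000` → score (S473, F1892). Machine vertices: (167.98,9.42) → (88.69,10.35) → (77.56,111.13) → (78.49,61.48). Open path.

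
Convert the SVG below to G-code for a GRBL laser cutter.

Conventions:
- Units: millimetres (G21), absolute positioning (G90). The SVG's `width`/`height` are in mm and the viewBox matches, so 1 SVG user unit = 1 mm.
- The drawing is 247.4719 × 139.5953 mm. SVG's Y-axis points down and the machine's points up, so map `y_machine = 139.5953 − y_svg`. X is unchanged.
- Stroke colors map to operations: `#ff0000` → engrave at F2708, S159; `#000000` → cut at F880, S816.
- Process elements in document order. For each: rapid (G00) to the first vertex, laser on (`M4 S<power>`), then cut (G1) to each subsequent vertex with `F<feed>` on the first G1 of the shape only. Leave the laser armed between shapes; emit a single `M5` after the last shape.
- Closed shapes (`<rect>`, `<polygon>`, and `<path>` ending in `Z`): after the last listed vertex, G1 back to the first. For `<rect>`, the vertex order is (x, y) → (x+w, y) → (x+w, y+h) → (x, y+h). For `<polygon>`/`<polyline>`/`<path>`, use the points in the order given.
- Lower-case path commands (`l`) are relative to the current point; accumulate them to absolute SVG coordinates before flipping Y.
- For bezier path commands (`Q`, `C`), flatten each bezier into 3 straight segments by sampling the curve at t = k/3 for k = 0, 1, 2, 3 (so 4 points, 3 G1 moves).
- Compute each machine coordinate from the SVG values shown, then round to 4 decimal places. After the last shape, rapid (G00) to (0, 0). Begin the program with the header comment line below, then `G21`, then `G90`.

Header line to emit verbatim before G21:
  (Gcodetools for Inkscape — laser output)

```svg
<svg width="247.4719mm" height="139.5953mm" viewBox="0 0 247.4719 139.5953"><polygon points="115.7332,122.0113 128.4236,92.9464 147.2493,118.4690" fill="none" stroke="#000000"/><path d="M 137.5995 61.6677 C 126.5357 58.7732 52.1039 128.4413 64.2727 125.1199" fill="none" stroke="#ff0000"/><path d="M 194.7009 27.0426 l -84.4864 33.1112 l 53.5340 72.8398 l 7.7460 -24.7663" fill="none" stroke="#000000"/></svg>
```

(Gcodetools for Inkscape — laser output)
G21
G90
G00 X115.7332 Y17.5840
M4 S816
G1 X128.4236 Y46.6489 F880
G1 X147.2493 Y21.1263
G1 X115.7332 Y17.5840
G00 X137.5995 Y77.9276
M4 S159
G1 X110.9674 Y62.0254 F2708
G1 X75.4164 Y30.0930
G1 X64.2727 Y14.4754
G00 X194.7009 Y112.5527
M4 S816
G1 X110.2145 Y79.4415 F880
G1 X163.7485 Y6.6017
G1 X171.4945 Y31.3680
M5
G00 X0.0000 Y0.0000

1 u = 1 mm; y_m = 139.5953 − y.

[1] `<polygon>` regular polygon, #000000→cut S816 F880: (115.7332,17.5840) → (128.4236,46.6489) → (147.2493,21.1263) → (115.7332,17.5840) (closed)

[2] `<path>` cubic bezier, #ff0000→engrave S159 F2708: (137.5995,77.9276) → (110.9674,62.0254) → (75.4164,30.0930) → (64.2727,14.4754)

[3] `<path>` open polyline, #000000→cut S816 F880: (194.7009,112.5527) → (110.2145,79.4415) → (163.7485,6.6017) → (171.4945,31.3680)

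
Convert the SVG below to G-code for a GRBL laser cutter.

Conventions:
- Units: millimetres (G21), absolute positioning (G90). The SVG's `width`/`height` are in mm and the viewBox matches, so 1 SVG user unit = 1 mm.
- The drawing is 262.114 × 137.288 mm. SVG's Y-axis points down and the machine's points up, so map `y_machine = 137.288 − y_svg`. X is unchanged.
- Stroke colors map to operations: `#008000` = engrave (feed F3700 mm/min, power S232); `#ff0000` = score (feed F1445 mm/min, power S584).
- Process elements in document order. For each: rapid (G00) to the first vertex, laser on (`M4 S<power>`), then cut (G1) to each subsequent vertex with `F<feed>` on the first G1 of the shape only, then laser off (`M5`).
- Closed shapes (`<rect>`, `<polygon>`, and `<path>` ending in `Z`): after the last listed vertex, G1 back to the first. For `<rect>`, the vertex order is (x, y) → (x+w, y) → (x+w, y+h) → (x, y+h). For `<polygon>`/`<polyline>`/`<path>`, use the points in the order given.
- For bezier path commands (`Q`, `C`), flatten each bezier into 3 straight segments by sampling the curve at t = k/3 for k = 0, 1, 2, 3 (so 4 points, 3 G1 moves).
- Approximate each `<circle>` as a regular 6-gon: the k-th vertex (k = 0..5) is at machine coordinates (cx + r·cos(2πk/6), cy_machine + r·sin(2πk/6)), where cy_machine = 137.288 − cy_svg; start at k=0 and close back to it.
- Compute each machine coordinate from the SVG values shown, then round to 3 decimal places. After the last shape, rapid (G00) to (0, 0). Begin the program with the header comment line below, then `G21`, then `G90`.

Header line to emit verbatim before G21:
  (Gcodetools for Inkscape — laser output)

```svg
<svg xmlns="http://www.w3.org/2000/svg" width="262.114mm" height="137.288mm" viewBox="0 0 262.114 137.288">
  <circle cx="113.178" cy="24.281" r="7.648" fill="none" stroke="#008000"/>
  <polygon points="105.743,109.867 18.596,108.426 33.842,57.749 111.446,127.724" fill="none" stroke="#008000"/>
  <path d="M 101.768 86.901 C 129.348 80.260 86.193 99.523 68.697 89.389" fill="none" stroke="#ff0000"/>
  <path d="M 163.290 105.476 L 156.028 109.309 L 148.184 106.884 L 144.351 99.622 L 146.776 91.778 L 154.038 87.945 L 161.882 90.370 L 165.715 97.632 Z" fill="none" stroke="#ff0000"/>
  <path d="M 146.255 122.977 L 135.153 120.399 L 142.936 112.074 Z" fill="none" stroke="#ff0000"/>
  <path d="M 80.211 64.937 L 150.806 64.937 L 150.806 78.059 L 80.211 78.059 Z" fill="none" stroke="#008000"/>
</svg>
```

viewBox `0 0 262.114 137.288` with mm width/height → 1 unit = 1 mm. Flip: y_m = 137.288 − y_svg.

**Shape 1** — `<circle>` circle, stroke `#008000` → engrave (S232, F3700). Machine vertices: (120.826,113.007) → (117.002,119.630) → (109.354,119.630) → (105.530,113.007) → (109.354,106.384) → (117.002,106.384) → (120.826,113.007). Closed: final G1 returns to the first vertex.

**Shape 2** — `<polygon>` closed polygon, stroke `#008000` → engrave (S232, F3700). Machine vertices: (105.743,27.421) → (18.596,28.862) → (33.842,79.539) → (111.446,9.564) → (105.743,27.421). Closed: final G1 returns to the first vertex.

**Shape 3** — `<path>` cubic bezier, stroke `#ff0000` → score (S584, F1445). Control points (SVG): P0=(101.768,86.901), P1=(129.348,80.260), P2=(86.193,99.523), P3=(68.697,89.389); sampled at t=k/3. Machine vertices: (101.768,50.387) → (109.340,50.442) → (91.176,45.516) → (68.697,47.899). Open path.

**Shape 4** — `<path>` regular polygon, stroke `#ff0000` → score (S584, F1445). Machine vertices: (163.290,31.812) → (156.028,27.979) → (148.184,30.404) → (144.351,37.666) → (146.776,45.510) → (154.038,49.343) → (161.882,46.918) → (165.715,39.656) → (163.290,31.812). Closed: final G1 returns to the first vertex.

**Shape 5** — `<path>` regular polygon, stroke `#ff0000` → score (S584, F1445). Machine vertices: (146.255,14.311) → (135.153,16.889) → (142.936,25.214) → (146.255,14.311). Closed: final G1 returns to the first vertex.

**Shape 6** — `<path>` rectangle, stroke `#008000` → engrave (S232, F3700). Machine vertices: (80.211,72.351) → (150.806,72.351) → (150.806,59.229) → (80.211,59.229) → (80.211,72.351). Closed: final G1 returns to the first vertex.

(Gcodetools for Inkscape — laser output)
G21
G90
G00 X120.826 Y113.007
M4 S232
G1 X117.002 Y119.630 F3700
G1 X109.354 Y119.630
G1 X105.530 Y113.007
G1 X109.354 Y106.384
G1 X117.002 Y106.384
G1 X120.826 Y113.007
M5
G00 X105.743 Y27.421
M4 S232
G1 X18.596 Y28.862 F3700
G1 X33.842 Y79.539
G1 X111.446 Y9.564
G1 X105.743 Y27.421
M5
G00 X101.768 Y50.387
M4 S584
G1 X109.340 Y50.442 F1445
G1 X91.176 Y45.516
G1 X68.697 Y47.899
M5
G00 X163.290 Y31.812
M4 S584
G1 X156.028 Y27.979 F1445
G1 X148.184 Y30.404
G1 X144.351 Y37.666
G1 X146.776 Y45.510
G1 X154.038 Y49.343
G1 X161.882 Y46.918
G1 X165.715 Y39.656
G1 X163.290 Y31.812
M5
G00 X146.255 Y14.311
M4 S584
G1 X135.153 Y16.889 F1445
G1 X142.936 Y25.214
G1 X146.255 Y14.311
M5
G00 X80.211 Y72.351
M4 S232
G1 X150.806 Y72.351 F3700
G1 X150.806 Y59.229
G1 X80.211 Y59.229
G1 X80.211 Y72.351
M5
G00 X0.000 Y0.000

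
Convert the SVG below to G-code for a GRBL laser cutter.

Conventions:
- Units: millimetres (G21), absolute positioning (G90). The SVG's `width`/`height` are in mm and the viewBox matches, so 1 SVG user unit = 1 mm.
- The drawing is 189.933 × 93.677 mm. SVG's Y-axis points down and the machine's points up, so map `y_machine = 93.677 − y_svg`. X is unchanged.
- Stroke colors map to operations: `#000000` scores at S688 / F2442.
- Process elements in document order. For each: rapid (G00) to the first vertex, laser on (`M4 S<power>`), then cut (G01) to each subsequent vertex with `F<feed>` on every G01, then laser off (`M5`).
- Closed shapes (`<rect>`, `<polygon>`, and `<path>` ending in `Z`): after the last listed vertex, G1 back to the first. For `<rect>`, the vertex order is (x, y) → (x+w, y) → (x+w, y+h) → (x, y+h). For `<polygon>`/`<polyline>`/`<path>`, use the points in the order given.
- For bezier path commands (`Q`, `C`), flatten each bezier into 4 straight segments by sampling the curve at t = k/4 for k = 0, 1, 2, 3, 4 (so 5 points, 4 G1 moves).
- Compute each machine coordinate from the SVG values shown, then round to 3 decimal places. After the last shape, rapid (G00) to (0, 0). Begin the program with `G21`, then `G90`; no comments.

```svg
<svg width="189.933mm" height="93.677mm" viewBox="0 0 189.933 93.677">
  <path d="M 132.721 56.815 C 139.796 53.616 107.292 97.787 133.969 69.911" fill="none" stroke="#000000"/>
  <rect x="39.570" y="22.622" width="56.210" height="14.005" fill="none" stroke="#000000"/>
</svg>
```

G21
G90
G00 X132.721 Y36.862
M4 S688
G01 X132.149 Y32.245 F2442
G01 X125.994 Y21.060 F2442
G01 X123.515 Y14.502 F2442
G01 X133.969 Y23.766 F2442
M5
G00 X39.570 Y71.055
M4 S688
G01 X95.780 Y71.055 F2442
G01 X95.780 Y57.050 F2442
G01 X39.570 Y57.050 F2442
G01 X39.570 Y71.055 F2442
M5
G00 X0.000 Y0.000

Since the viewBox matches the mm dimensions, user units are millimetres directly. The only transform is the Y-flip y_m = 93.677 − y_svg.

Shape 1 is a cubic bezier drawn with `<path>`. Its stroke #000000 means score at S688, F2442. After flipping Y the toolpath is (132.721,36.862) → (132.149,32.245) → (125.994,21.060) → (123.515,14.502) → (133.969,23.766).

Shape 2 is a rectangle drawn with `<rect>`. Its stroke #000000 means score at S688, F2442. After flipping Y the toolpath is (39.570,71.055) → (95.780,71.055) → (95.780,57.050) → (39.570,57.050) → (39.570,71.055), returning to the start.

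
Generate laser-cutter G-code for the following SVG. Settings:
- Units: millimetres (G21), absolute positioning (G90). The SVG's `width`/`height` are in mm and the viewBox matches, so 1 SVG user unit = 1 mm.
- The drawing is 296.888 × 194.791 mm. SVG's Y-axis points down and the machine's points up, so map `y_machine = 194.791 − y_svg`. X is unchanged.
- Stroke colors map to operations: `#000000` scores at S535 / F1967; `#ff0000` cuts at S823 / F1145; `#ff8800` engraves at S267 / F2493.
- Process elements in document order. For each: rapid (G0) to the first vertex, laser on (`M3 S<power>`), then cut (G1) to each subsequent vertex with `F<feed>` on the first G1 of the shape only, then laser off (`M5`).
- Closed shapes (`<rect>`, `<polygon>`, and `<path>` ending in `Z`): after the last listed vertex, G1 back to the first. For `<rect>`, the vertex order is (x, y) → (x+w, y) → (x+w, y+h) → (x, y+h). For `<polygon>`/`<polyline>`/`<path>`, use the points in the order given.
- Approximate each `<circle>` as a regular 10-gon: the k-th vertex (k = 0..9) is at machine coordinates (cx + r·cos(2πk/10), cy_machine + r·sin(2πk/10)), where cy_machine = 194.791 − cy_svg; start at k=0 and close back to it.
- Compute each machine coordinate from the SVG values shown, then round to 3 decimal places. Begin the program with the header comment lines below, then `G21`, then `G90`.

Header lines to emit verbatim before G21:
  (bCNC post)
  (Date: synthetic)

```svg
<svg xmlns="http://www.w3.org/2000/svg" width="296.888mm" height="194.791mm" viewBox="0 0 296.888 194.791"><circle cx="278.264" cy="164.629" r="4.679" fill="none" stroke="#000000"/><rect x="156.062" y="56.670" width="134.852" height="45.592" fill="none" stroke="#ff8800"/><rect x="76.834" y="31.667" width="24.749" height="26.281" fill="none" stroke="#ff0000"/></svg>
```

Since the viewBox matches the mm dimensions, user units are millimetres directly. The only transform is the Y-flip y_m = 194.791 − y_svg.

Shape 1 is a circle drawn with `<circle>`. Its stroke #000000 means score at S535, F1967. After flipping Y the toolpath is (282.943,30.162) → (282.049,32.912) → (279.710,34.612) → (276.818,34.612) → (274.479,32.912) → (273.585,30.162) → (274.479,27.412) → (276.818,25.712) → (279.710,25.712) → (282.049,27.412) → (282.943,30.162), returning to the start.

Shape 2 is a rectangle drawn with `<rect>`. Its stroke #ff8800 means engrave at S267, F2493. After flipping Y the toolpath is (156.062,138.121) → (290.914,138.121) → (290.914,92.529) → (156.062,92.529) → (156.062,138.121), returning to the start.

Shape 3 is a rectangle drawn with `<rect>`. Its stroke #ff0000 means cut at S823, F1145. After flipping Y the toolpath is (76.834,163.124) → (101.583,163.124) → (101.583,136.843) → (76.834,136.843) → (76.834,163.124), returning to the start.

(bCNC post)
(Date: synthetic)
G21
G90
G0 X282.943 Y30.162
M3 S535
G1 X282.049 Y32.912 F1967
G1 X279.710 Y34.612
G1 X276.818 Y34.612
G1 X274.479 Y32.912
G1 X273.585 Y30.162
G1 X274.479 Y27.412
G1 X276.818 Y25.712
G1 X279.710 Y25.712
G1 X282.049 Y27.412
G1 X282.943 Y30.162
M5
G0 X156.062 Y138.121
M3 S267
G1 X290.914 Y138.121 F2493
G1 X290.914 Y92.529
G1 X156.062 Y92.529
G1 X156.062 Y138.121
M5
G0 X76.834 Y163.124
M3 S823
G1 X101.583 Y163.124 F1145
G1 X101.583 Y136.843
G1 X76.834 Y136.843
G1 X76.834 Y163.124
M5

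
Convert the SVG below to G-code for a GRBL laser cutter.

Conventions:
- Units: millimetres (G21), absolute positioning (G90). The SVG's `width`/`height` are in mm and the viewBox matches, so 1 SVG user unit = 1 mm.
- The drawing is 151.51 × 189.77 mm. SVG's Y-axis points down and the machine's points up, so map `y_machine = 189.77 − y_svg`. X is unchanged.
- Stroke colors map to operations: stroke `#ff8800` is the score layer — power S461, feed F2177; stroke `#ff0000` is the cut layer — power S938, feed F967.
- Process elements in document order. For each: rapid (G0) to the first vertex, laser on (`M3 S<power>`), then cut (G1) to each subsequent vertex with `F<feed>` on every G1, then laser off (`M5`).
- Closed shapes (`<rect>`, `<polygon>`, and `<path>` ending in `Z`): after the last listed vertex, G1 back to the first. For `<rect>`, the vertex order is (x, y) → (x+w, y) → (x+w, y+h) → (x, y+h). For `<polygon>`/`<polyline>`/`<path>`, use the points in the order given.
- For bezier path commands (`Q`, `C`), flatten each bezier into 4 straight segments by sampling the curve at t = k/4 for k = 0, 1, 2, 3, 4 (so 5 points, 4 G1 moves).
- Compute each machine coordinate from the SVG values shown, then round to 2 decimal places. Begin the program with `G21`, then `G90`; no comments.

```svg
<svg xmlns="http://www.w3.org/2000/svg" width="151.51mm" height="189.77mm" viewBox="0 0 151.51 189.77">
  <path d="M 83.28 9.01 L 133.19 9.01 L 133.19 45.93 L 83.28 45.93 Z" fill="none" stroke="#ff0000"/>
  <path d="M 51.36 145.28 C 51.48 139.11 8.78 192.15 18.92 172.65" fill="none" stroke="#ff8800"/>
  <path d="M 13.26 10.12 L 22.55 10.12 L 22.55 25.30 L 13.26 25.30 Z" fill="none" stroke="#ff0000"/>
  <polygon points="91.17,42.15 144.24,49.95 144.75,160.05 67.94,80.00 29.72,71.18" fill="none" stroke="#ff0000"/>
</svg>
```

1 u = 1 mm; y_m = 189.77 − y.

[1] `<path>` rectangle, #ff0000→cut S938 F967: (83.28,180.76) → (133.19,180.76) → (133.19,143.84) → (83.28,143.84) → (83.28,180.76) (closed)

[2] `<path>` cubic bezier, #ff8800→score S461 F2177: (51.36,44.49) → (44.92,40.07) → (31.38,25.81) → (19.73,14.04) → (18.92,17.12)

[3] `<path>` rectangle, #ff0000→cut S938 F967: (13.26,179.65) → (22.55,179.65) → (22.55,164.47) → (13.26,164.47) → (13.26,179.65) (closed)

[4] `<polygon>` closed polygon, #ff0000→cut S938 F967: (91.17,147.62) → (144.24,139.82) → (144.75,29.72) → (67.94,109.77) → (29.72,118.59) → (91.17,147.62) (closed)

G21
G90
G0 X83.28 Y180.76
M3 S938
G1 X133.19 Y180.76 F967
G1 X133.19 Y143.84 F967
G1 X83.28 Y143.84 F967
G1 X83.28 Y180.76 F967
M5
G0 X51.36 Y44.49
M3 S461
G1 X44.92 Y40.07 F2177
G1 X31.38 Y25.81 F2177
G1 X19.73 Y14.04 F2177
G1 X18.92 Y17.12 F2177
M5
G0 X13.26 Y179.65
M3 S938
G1 X22.55 Y179.65 F967
G1 X22.55 Y164.47 F967
G1 X13.26 Y164.47 F967
G1 X13.26 Y179.65 F967
M5
G0 X91.17 Y147.62
M3 S938
G1 X144.24 Y139.82 F967
G1 X144.75 Y29.72 F967
G1 X67.94 Y109.77 F967
G1 X29.72 Y118.59 F967
G1 X91.17 Y147.62 F967
M5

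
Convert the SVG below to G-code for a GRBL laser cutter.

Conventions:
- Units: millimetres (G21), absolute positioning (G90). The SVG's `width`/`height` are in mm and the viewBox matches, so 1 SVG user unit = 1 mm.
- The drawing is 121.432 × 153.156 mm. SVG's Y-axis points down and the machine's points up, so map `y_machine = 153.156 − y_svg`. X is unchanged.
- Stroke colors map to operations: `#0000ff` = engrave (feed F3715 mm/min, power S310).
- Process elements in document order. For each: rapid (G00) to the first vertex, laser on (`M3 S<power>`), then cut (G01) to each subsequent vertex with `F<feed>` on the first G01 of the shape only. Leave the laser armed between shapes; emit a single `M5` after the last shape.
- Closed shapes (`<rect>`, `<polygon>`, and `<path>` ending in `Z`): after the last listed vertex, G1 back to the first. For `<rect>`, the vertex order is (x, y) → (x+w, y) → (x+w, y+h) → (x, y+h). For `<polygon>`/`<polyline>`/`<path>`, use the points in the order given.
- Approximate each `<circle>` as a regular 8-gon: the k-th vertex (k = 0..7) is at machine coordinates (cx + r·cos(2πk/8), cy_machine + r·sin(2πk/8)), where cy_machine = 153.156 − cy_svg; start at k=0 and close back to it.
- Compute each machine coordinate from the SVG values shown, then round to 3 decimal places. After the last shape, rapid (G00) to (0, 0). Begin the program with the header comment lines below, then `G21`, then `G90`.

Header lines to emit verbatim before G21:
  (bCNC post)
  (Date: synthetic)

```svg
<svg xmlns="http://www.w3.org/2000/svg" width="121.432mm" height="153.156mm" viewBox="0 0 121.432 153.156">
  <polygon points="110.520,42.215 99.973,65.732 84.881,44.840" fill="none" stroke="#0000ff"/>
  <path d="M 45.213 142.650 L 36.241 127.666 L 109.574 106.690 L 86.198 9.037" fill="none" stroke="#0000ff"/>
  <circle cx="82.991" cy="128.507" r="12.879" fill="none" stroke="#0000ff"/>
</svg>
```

(bCNC post)
(Date: synthetic)
G21
G90
G00 X110.520 Y110.941
M3 S310
G01 X99.973 Y87.424 F3715
G01 X84.881 Y108.316
G01 X110.520 Y110.941
G00 X45.213 Y10.506
M3 S310
G01 X36.241 Y25.490 F3715
G01 X109.574 Y46.466
G01 X86.198 Y144.119
G00 X95.870 Y24.649
M3 S310
G01 X92.098 Y33.756 F3715
G01 X82.991 Y37.528
G01 X73.884 Y33.756
G01 X70.112 Y24.649
G01 X73.884 Y15.542
G01 X82.991 Y11.770
G01 X92.098 Y15.542
G01 X95.870 Y24.649
M5
G00 X0.000 Y0.000

Since the viewBox matches the mm dimensions, user units are millimetres directly. The only transform is the Y-flip y_m = 153.156 − y_svg.

Shape 1 is a regular polygon drawn with `<polygon>`. Its stroke #0000ff means engrave at S310, F3715. After flipping Y the toolpath is (110.520,110.941) → (99.973,87.424) → (84.881,108.316) → (110.520,110.941), returning to the start.

Shape 2 is a open polyline drawn with `<path>`. Its stroke #0000ff means engrave at S310, F3715. After flipping Y the toolpath is (45.213,10.506) → (36.241,25.490) → (109.574,46.466) → (86.198,144.119).

Shape 3 is a circle drawn with `<circle>`. Its stroke #0000ff means engrave at S310, F3715. After flipping Y the toolpath is (95.870,24.649) → (92.098,33.756) → (82.991,37.528) → (73.884,33.756) → (70.112,24.649) → (73.884,15.542) → (82.991,11.770) → (92.098,15.542) → (95.870,24.649), returning to the start.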